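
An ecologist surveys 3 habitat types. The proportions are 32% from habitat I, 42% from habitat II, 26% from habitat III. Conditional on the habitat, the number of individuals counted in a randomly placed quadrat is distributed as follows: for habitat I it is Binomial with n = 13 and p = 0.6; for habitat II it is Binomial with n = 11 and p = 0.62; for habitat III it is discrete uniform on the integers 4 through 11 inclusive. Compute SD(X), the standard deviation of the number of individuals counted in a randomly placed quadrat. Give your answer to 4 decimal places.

Per component, I: μ=7.8, E[X²]=63.96; II: μ=6.82, E[X²]=49.104; III: μ=7.5, E[X²]=61.5.
E[X] = 0.32·7.8 + 0.42·6.82 + 0.26·7.5 = 7.3104.
E[X²] = 0.32·63.96 + 0.42·49.104 + 0.26·61.5 = 57.0809.
Var(X) = E[X²] − (E[X])² = 57.0809 − 53.4419 = 3.63893.
SD(X) = √3.63893 = 1.9076.

1.9076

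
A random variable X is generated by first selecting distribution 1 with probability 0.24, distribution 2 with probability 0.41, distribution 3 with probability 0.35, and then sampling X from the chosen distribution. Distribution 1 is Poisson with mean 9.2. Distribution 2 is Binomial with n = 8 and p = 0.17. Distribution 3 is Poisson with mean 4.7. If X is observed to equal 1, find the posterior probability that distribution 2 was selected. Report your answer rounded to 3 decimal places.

0.909

Likelihoods P(X=1 | ·): 1: 0.000929562; 2: 0.36905; 3: 0.0427478.
Posterior ∝ prior × likelihood. Numerator for 2: 0.41·0.36905 = 0.151311.
Normalizing constant: 0.24·0.000929562 + 0.41·0.36905 + 0.35·0.0427478 = 0.166495.
P(2 | observation) = 0.151311 / 0.166495 = 0.908797.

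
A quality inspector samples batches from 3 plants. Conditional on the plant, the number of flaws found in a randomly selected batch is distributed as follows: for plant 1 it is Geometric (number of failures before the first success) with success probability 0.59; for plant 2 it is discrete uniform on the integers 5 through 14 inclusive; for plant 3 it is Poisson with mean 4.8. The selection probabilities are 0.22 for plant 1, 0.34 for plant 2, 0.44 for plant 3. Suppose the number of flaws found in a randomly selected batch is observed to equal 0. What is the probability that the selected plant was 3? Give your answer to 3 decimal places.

0.027

Likelihoods P(X=0 | ·): 1: 0.59; 2: 0; 3: 0.00822975.
Posterior ∝ prior × likelihood. Numerator for 3: 0.44·0.00822975 = 0.00362109.
Normalizing constant: 0.22·0.59 + 0.34·0 + 0.44·0.00822975 = 0.133421.
P(3 | observation) = 0.00362109 / 0.133421 = 0.0271403.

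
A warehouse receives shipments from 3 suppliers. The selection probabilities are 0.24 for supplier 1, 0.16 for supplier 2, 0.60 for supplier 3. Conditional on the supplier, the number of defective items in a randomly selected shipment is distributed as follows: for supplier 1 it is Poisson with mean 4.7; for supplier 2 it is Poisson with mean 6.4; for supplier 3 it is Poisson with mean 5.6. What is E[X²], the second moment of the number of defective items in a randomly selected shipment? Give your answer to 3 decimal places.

36.183

For each component E[X²] = Var + (mean)², giving 1: 26.79; 2: 47.36; 3: 36.96.
Overall E[X²] = 0.24·26.79 + 0.16·47.36 + 0.6·36.96 = 36.1832.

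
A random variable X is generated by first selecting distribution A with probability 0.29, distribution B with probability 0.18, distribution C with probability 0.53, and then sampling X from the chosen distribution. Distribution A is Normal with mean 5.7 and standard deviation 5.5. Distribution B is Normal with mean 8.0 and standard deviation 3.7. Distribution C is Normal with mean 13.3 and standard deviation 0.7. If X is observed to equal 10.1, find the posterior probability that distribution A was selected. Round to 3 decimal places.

0.480

Likelihoods f(10.1 | ·): A: 0.0526712; B: 0.0917821; C: 1.6515e-05.
Posterior ∝ prior × likelihood. Numerator for A: 0.29·0.0526712 = 0.0152746.
Normalizing constant: 0.29·0.0526712 + 0.18·0.0917821 + 0.53·1.6515e-05 = 0.0318042.
P(A | observation) = 0.0152746 / 0.0318042 = 0.480272.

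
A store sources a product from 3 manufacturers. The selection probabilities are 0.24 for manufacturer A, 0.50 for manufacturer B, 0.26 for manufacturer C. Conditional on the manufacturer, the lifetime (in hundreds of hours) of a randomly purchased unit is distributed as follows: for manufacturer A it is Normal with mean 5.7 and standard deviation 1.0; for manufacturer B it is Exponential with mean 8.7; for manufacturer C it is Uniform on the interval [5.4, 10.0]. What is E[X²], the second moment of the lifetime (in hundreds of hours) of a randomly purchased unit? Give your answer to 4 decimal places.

For each component E[X²] = Var + (mean)², giving A: 33.49; B: 151.38; C: 61.0533.
Overall E[X²] = 0.24·33.49 + 0.5·151.38 + 0.26·61.0533 = 99.6015.

99.6015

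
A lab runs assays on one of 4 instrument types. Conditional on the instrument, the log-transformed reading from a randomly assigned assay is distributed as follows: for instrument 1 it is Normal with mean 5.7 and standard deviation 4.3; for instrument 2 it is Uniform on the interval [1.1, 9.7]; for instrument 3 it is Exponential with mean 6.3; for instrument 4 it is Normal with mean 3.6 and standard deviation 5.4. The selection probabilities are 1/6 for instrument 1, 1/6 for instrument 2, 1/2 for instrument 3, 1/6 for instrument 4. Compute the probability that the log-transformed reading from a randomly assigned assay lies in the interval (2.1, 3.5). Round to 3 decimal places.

0.133

Conditional on each instrument, P(2.1 < X < 3.5): 1: 0.103218; 2: 0.162791; 3: 0.142778; 4: 0.102021.
By total probability, P(2.1 < X < 3.5) = 0.166667·0.103218 + 0.166667·0.162791 + 0.5·0.142778 + 0.166667·0.102021 = 0.132727.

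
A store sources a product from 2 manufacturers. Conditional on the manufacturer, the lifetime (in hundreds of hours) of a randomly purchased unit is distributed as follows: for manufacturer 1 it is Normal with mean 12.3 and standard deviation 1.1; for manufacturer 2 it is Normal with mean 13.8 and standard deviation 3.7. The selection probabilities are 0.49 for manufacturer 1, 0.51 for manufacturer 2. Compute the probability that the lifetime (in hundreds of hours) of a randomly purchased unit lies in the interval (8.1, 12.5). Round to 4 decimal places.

0.4338

Conditional on each manufacturer, P(8.1 < X < 12.5): 1: 0.57207; 2: 0.300948.
By total probability, P(8.1 < X < 12.5) = 0.49·0.57207 + 0.51·0.300948 = 0.433798.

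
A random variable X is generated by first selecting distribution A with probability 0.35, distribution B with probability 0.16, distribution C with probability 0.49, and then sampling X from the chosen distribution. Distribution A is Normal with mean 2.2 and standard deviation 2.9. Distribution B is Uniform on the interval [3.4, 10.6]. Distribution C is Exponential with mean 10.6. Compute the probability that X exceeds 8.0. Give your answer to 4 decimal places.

0.2961

Conditional on each component, P(X > 8.0): A: 0.0227501; B: 0.361111; C: 0.470144.
By total probability, P(X > 8.0) = 0.35·0.0227501 + 0.16·0.361111 + 0.49·0.470144 = 0.296111.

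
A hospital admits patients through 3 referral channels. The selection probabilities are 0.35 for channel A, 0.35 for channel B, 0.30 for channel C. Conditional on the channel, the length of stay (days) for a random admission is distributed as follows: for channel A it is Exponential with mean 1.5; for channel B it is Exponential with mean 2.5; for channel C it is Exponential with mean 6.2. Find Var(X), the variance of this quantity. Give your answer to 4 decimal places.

18.3864

Per component, A: μ=1.5, E[X²]=4.5; B: μ=2.5, E[X²]=12.5; C: μ=6.2, E[X²]=76.88.
E[X] = 0.35·1.5 + 0.35·2.5 + 0.3·6.2 = 3.26.
E[X²] = 0.35·4.5 + 0.35·12.5 + 0.3·76.88 = 29.014.
Var(X) = E[X²] − (E[X])² = 29.014 − 10.6276 = 18.3864.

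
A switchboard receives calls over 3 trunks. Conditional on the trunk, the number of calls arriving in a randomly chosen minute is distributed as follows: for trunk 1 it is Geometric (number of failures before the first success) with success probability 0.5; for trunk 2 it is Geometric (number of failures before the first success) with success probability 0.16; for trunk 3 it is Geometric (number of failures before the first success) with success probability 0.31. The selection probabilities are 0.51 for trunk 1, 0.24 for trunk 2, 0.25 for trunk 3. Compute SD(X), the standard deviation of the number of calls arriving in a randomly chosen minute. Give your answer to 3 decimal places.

Per component, 1: μ=1, E[X²]=3; 2: μ=5.25, E[X²]=60.375; 3: μ=2.22581, E[X²]=12.1342.
E[X] = 0.51·1 + 0.24·5.25 + 0.25·2.22581 = 2.32645.
E[X²] = 0.51·3 + 0.24·60.375 + 0.25·12.1342 = 19.0536.
Var(X) = E[X²] − (E[X])² = 19.0536 − 5.41238 = 13.6412.
SD(X) = √13.6412 = 3.6934.

3.693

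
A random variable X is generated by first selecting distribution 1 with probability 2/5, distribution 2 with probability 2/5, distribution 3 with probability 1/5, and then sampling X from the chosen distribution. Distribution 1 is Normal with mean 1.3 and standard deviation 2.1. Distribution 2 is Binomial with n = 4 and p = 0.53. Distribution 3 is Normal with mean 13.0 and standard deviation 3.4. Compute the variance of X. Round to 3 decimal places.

25.003

Per component, 1: μ=1.3, E[X²]=6.1; 2: μ=2.12, E[X²]=5.4908; 3: μ=13, E[X²]=180.56.
E[X] = 0.4·1.3 + 0.4·2.12 + 0.2·13 = 3.968.
E[X²] = 0.4·6.1 + 0.4·5.4908 + 0.2·180.56 = 40.7483.
Var(X) = E[X²] − (E[X])² = 40.7483 − 15.745 = 25.0033.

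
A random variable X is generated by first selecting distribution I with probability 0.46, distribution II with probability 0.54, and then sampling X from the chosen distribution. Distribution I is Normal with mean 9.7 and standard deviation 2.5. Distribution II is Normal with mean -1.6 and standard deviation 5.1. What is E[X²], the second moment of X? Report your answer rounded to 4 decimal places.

For each component E[X²] = Var + (mean)², giving I: 100.34; II: 28.57.
Overall E[X²] = 0.46·100.34 + 0.54·28.57 = 61.5842.

61.5842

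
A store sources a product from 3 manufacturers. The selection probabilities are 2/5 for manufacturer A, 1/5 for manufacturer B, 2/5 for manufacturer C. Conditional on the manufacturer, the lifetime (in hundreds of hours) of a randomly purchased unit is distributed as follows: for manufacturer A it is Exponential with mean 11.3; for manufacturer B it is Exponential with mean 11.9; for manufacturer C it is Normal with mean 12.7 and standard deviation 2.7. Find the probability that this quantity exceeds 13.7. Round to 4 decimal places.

0.3245

Conditional on each manufacturer, P(X > 13.7): A: 0.297486; B: 0.316238; C: 0.355553.
By total probability, P(X > 13.7) = 0.4·0.297486 + 0.2·0.316238 + 0.4·0.355553 = 0.324463.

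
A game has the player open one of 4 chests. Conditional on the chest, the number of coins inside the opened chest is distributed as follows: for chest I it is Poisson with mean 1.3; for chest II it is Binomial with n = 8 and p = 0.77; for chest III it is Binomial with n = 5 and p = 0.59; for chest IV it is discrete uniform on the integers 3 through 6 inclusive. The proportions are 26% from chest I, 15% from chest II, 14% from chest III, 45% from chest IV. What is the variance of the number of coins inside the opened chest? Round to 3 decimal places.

4.054

Per component, I: μ=1.3, E[X²]=2.99; II: μ=6.16, E[X²]=39.3624; III: μ=2.95, E[X²]=9.912; IV: μ=4.5, E[X²]=21.5.
E[X] = 0.26·1.3 + 0.15·6.16 + 0.14·2.95 + 0.45·4.5 = 3.7.
E[X²] = 0.26·2.99 + 0.15·39.3624 + 0.14·9.912 + 0.45·21.5 = 17.7444.
Var(X) = E[X²] − (E[X])² = 17.7444 − 13.69 = 4.05444.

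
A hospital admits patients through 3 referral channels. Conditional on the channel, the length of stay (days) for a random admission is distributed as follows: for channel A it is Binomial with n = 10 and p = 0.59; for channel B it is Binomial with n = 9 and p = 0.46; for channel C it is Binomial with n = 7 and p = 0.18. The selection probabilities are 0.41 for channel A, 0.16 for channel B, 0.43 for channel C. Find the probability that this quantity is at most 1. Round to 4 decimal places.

0.2782

Conditional on each channel, P(X ≤ 1): A: 0.00206578; B: 0.0338373; C: 0.632334.
By total probability, P(X ≤ 1) = 0.41·0.00206578 + 0.16·0.0338373 + 0.43·0.632334 = 0.278165.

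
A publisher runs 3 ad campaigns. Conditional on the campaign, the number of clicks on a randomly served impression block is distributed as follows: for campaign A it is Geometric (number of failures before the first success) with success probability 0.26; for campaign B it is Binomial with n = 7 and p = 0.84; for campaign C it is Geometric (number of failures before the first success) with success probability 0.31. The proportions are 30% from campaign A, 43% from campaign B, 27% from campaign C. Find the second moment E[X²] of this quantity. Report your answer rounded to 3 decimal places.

24.262

For each component E[X²] = Var + (mean)², giving A: 19.0473; B: 35.5152; C: 12.1342.
Overall E[X²] = 0.3·19.0473 + 0.43·35.5152 + 0.27·12.1342 = 24.262.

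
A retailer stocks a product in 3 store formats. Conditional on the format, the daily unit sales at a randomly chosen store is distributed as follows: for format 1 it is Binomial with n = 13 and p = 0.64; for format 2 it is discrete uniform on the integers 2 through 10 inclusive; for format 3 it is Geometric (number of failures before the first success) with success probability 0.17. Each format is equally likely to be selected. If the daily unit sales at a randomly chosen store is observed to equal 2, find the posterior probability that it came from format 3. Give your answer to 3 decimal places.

0.512

Likelihoods P(X=2 | ·): 1: 0.000420516; 2: 0.111111; 3: 0.117113.
Posterior ∝ prior × likelihood. Numerator for 3: 0.333333·0.117113 = 0.0390377.
Normalizing constant: 0.333333·0.000420516 + 0.333333·0.111111 + 0.333333·0.117113 = 0.0762149.
P(3 | observation) = 0.0390377 / 0.0762149 = 0.512205.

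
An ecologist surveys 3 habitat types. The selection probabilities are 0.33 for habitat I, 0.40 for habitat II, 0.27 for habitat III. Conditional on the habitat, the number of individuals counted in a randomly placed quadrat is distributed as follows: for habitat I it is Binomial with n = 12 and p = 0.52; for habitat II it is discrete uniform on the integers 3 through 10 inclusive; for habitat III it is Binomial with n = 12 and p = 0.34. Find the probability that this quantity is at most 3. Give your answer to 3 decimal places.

0.169

Conditional on each habitat, P(X ≤ 3): I: 0.0555222; II: 0.125; III: 0.374195.
By total probability, P(X ≤ 3) = 0.33·0.0555222 + 0.4·0.125 + 0.27·0.374195 = 0.169355.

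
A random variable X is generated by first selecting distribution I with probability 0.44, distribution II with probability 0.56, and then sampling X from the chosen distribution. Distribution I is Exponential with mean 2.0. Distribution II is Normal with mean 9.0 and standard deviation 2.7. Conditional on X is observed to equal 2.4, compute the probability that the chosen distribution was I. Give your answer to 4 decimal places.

0.9408

Likelihoods f(2.4 | ·): I: 0.150597; II: 0.00744774.
Posterior ∝ prior × likelihood. Numerator for I: 0.44·0.150597 = 0.0662627.
Normalizing constant: 0.44·0.150597 + 0.56·0.00744774 = 0.0704335.
P(I | observation) = 0.0662627 / 0.0704335 = 0.940785.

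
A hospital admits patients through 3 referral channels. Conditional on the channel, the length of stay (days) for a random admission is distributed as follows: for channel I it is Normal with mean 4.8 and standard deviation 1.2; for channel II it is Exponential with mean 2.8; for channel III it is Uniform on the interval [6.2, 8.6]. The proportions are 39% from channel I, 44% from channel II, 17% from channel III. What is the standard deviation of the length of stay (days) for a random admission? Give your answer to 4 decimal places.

2.6096

Per component, I: μ=4.8, E[X²]=24.48; II: μ=2.8, E[X²]=15.68; III: μ=7.4, E[X²]=55.24.
E[X] = 0.39·4.8 + 0.44·2.8 + 0.17·7.4 = 4.362.
E[X²] = 0.39·24.48 + 0.44·15.68 + 0.17·55.24 = 25.8372.
Var(X) = E[X²] − (E[X])² = 25.8372 − 19.027 = 6.81016.
SD(X) = √6.81016 = 2.60963.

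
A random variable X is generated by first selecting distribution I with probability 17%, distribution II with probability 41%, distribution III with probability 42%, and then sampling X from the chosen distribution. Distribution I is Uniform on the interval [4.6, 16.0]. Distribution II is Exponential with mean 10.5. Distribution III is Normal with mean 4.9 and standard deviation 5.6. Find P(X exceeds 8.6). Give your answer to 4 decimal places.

Conditional on each component, P(X > 8.6): I: 0.649123; II: 0.440851; III: 0.254398.
By total probability, P(X > 8.6) = 0.17·0.649123 + 0.41·0.440851 + 0.42·0.254398 = 0.397947.

0.3979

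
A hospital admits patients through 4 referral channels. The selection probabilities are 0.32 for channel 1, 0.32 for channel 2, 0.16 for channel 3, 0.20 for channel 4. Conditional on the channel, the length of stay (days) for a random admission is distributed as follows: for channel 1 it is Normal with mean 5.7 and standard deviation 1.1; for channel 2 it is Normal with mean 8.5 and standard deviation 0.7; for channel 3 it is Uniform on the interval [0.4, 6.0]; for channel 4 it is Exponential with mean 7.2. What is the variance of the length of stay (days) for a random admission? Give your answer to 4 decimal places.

14.6553

Per component, 1: μ=5.7, E[X²]=33.7; 2: μ=8.5, E[X²]=72.74; 3: μ=3.2, E[X²]=12.8533; 4: μ=7.2, E[X²]=103.68.
E[X] = 0.32·5.7 + 0.32·8.5 + 0.16·3.2 + 0.2·7.2 = 6.496.
E[X²] = 0.32·33.7 + 0.32·72.74 + 0.16·12.8533 + 0.2·103.68 = 56.8533.
Var(X) = E[X²] − (E[X])² = 56.8533 − 42.198 = 14.6553.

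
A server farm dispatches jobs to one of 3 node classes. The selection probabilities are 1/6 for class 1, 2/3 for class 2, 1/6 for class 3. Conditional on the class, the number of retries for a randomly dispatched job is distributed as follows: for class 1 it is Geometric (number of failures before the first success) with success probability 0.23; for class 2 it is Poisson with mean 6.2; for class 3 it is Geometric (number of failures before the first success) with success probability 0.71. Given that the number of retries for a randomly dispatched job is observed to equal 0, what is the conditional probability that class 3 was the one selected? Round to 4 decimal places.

0.7489

Likelihoods P(X=0 | ·): 1: 0.23; 2: 0.00202943; 3: 0.71.
Posterior ∝ prior × likelihood. Numerator for 3: 0.166667·0.71 = 0.118333.
Normalizing constant: 0.166667·0.23 + 0.666667·0.00202943 + 0.166667·0.71 = 0.15802.
P(3 | observation) = 0.118333 / 0.15802 = 0.748852.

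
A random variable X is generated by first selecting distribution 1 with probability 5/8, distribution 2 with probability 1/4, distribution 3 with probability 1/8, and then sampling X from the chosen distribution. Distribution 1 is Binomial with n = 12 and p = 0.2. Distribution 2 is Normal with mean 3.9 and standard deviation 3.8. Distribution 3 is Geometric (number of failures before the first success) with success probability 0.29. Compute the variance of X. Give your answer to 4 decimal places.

6.2829

Per component, 1: μ=2.4, E[X²]=7.68; 2: μ=3.9, E[X²]=29.65; 3: μ=2.44828, E[X²]=14.4364.
E[X] = 0.625·2.4 + 0.25·3.9 + 0.125·2.44828 = 2.78103.
E[X²] = 0.625·7.68 + 0.25·29.65 + 0.125·14.4364 = 14.017.
Var(X) = E[X²] − (E[X])² = 14.017 − 7.73415 = 6.2829.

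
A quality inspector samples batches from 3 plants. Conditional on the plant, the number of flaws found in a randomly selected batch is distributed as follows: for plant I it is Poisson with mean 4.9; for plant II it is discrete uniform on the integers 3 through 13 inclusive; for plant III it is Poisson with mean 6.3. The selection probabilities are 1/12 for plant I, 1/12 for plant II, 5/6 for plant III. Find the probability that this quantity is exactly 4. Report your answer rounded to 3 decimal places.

Conditional on each plant, P(X = 4): I: 0.178867; II: 0.0909091; III: 0.12053.
By total probability, P(X = 4) = 0.0833333·0.178867 + 0.0833333·0.0909091 + 0.833333·0.12053 = 0.122923.

0.123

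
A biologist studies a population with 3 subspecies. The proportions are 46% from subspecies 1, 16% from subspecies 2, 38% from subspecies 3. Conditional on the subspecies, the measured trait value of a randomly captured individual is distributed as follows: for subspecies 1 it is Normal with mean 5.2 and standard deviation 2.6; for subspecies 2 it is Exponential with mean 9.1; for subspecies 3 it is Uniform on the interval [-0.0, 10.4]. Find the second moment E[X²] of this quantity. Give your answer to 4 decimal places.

55.7475

For each component E[X²] = Var + (mean)², giving 1: 33.8; 2: 165.62; 3: 36.0533.
Overall E[X²] = 0.46·33.8 + 0.16·165.62 + 0.38·36.0533 = 55.7475.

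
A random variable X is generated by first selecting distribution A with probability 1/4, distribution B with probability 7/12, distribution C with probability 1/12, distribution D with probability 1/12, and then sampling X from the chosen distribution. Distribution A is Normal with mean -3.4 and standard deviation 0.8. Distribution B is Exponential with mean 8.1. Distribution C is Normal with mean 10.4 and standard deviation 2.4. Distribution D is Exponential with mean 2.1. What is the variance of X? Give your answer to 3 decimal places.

Per component, A: μ=-3.4, E[X²]=12.2; B: μ=8.1, E[X²]=131.22; C: μ=10.4, E[X²]=113.92; D: μ=2.1, E[X²]=8.82.
E[X] = 0.25·-3.4 + 0.583333·8.1 + 0.0833333·10.4 + 0.0833333·2.1 = 4.91667.
E[X²] = 0.25·12.2 + 0.583333·131.22 + 0.0833333·113.92 + 0.0833333·8.82 = 89.8233.
Var(X) = E[X²] − (E[X])² = 89.8233 − 24.1736 = 65.6497.

65.650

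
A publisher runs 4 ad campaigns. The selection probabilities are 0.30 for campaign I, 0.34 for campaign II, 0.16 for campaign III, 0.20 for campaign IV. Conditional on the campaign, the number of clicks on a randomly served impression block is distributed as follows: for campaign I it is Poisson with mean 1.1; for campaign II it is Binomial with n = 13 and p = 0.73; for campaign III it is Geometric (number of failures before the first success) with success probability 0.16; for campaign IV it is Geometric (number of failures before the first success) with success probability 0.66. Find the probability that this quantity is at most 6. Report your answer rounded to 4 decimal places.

0.6250

Conditional on each campaign, P(X ≤ 6): I: 0.999851; II: 0.0365018; III: 0.70491; IV: 0.999475.
By total probability, P(X ≤ 6) = 0.3·0.999851 + 0.34·0.0365018 + 0.16·0.70491 + 0.2·0.999475 = 0.625046.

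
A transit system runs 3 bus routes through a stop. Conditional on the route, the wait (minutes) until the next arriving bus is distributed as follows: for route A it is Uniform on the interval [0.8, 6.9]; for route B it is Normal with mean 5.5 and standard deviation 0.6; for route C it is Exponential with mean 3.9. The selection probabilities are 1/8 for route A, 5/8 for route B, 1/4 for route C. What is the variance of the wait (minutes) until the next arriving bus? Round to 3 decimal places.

5.028

Per component, A: μ=3.85, E[X²]=17.9233; B: μ=5.5, E[X²]=30.61; C: μ=3.9, E[X²]=30.42.
E[X] = 0.125·3.85 + 0.625·5.5 + 0.25·3.9 = 4.89375.
E[X²] = 0.125·17.9233 + 0.625·30.61 + 0.25·30.42 = 28.9767.
Var(X) = E[X²] − (E[X])² = 28.9767 − 23.9488 = 5.02788.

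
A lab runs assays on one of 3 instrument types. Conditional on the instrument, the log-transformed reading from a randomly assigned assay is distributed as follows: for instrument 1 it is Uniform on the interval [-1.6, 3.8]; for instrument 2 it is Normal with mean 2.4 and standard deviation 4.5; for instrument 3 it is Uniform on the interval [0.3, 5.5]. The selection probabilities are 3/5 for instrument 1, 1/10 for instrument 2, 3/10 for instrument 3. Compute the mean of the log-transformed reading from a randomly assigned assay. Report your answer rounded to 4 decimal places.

1.7700

Component means — 1: 1.1; 2: 2.4; 3: 2.9.
E[X] = 0.6·1.1 + 0.1·2.4 + 0.3·2.9 = 1.77.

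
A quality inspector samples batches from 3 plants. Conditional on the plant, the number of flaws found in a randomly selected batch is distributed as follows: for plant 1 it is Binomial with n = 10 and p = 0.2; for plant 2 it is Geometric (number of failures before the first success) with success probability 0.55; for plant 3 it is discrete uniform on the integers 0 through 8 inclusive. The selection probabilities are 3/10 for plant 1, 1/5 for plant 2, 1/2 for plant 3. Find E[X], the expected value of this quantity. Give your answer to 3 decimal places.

Component means — 1: 2; 2: 0.818182; 3: 4.
E[X] = 0.3·2 + 0.2·0.818182 + 0.5·4 = 2.76364.

2.764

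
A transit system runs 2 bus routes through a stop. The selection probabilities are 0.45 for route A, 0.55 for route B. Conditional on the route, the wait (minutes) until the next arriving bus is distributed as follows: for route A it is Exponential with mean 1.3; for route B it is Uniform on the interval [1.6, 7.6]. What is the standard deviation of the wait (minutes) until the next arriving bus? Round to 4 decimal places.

2.2596

Per component, A: μ=1.3, E[X²]=3.38; B: μ=4.6, E[X²]=24.16.
E[X] = 0.45·1.3 + 0.55·4.6 = 3.115.
E[X²] = 0.45·3.38 + 0.55·24.16 = 14.809.
Var(X) = E[X²] − (E[X])² = 14.809 − 9.70322 = 5.10578.
SD(X) = √5.10578 = 2.2596.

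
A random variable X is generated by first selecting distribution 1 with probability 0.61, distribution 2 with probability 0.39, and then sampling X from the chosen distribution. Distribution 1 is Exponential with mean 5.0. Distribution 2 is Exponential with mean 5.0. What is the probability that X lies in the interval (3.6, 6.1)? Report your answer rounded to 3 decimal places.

0.192

Conditional on each component, P(3.6 < X < 6.1): 1: 0.191522; 2: 0.191522.
By total probability, P(3.6 < X < 6.1) = 0.61·0.191522 + 0.39·0.191522 = 0.191522.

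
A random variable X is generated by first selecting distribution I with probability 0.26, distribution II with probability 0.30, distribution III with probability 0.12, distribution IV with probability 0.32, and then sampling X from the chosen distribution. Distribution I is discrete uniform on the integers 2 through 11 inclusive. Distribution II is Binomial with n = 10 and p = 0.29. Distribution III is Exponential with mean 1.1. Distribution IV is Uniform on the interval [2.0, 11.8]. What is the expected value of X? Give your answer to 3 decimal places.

Component means — I: 6.5; II: 2.9; III: 1.1; IV: 6.9.
E[X] = 0.26·6.5 + 0.3·2.9 + 0.12·1.1 + 0.32·6.9 = 4.9.

4.900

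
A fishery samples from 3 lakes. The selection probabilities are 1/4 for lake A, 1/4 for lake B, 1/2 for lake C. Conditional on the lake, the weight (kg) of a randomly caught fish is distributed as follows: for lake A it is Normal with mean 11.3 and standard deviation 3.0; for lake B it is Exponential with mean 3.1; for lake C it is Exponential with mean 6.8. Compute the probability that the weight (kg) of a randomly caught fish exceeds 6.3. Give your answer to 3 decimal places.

0.469

Conditional on each lake, P(X > 6.3): A: 0.95221; B: 0.131039; C: 0.395949.
By total probability, P(X > 6.3) = 0.25·0.95221 + 0.25·0.131039 + 0.5·0.395949 = 0.468787.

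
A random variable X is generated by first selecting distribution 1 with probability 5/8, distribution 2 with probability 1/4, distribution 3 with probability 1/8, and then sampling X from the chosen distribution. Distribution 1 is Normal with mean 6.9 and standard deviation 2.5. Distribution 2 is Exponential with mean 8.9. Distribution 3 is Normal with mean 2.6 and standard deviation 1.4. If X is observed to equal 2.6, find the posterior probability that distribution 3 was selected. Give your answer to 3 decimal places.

0.449

Likelihoods f(2.6 | ·): 1: 0.0363548; 2: 0.0838953; 3: 0.284959.
Posterior ∝ prior × likelihood. Numerator for 3: 0.125·0.284959 = 0.0356198.
Normalizing constant: 0.625·0.0363548 + 0.25·0.0838953 + 0.125·0.284959 = 0.0793154.
P(3 | observation) = 0.0356198 / 0.0793154 = 0.449091.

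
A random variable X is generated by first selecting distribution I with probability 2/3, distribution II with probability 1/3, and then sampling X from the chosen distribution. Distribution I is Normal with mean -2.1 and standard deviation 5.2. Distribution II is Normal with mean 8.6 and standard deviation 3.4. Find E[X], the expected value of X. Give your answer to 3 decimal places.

1.467

Component means — I: -2.1; II: 8.6.
E[X] = 0.666667·-2.1 + 0.333333·8.6 = 1.46667.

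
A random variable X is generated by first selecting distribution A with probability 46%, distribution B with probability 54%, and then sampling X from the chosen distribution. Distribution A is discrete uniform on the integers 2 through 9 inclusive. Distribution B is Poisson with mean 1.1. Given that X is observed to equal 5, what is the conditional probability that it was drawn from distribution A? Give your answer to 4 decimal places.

Likelihoods P(X=5 | ·): A: 0.125; B: 0.00446744.
Posterior ∝ prior × likelihood. Numerator for A: 0.46·0.125 = 0.0575.
Normalizing constant: 0.46·0.125 + 0.54·0.00446744 = 0.0599124.
P(A | observation) = 0.0575 / 0.0599124 = 0.959734.

0.9597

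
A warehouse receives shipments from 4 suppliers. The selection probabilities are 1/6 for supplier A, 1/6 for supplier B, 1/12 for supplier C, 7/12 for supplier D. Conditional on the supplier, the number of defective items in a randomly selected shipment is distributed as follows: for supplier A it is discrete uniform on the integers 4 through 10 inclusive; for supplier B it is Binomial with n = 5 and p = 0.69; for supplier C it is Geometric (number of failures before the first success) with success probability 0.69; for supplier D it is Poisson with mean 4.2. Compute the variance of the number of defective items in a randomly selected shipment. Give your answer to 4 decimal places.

5.9211

Per component, A: μ=7, E[X²]=53; B: μ=3.45, E[X²]=12.972; C: μ=0.449275, E[X²]=0.852972; D: μ=4.2, E[X²]=21.84.
E[X] = 0.166667·7 + 0.166667·3.45 + 0.0833333·0.449275 + 0.583333·4.2 = 4.22911.
E[X²] = 0.166667·53 + 0.166667·12.972 + 0.0833333·0.852972 + 0.583333·21.84 = 23.8064.
Var(X) = E[X²] − (E[X])² = 23.8064 − 17.8853 = 5.92107.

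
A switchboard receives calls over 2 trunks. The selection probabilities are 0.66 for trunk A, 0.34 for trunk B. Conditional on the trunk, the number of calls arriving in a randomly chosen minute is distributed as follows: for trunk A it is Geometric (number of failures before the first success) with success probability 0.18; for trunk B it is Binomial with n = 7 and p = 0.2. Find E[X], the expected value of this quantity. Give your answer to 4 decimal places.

3.4827

Component means — A: 4.55556; B: 1.4.
E[X] = 0.66·4.55556 + 0.34·1.4 = 3.48267.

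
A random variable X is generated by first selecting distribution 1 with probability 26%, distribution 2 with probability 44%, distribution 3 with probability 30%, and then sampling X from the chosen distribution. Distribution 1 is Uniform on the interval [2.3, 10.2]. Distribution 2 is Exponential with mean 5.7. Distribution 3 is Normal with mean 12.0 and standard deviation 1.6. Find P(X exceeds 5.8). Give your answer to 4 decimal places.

0.6038

Conditional on each component, P(X > 5.8): 1: 0.556962; 2: 0.361482; 3: 0.999947.
By total probability, P(X > 5.8) = 0.26·0.556962 + 0.44·0.361482 + 0.3·0.999947 = 0.603846.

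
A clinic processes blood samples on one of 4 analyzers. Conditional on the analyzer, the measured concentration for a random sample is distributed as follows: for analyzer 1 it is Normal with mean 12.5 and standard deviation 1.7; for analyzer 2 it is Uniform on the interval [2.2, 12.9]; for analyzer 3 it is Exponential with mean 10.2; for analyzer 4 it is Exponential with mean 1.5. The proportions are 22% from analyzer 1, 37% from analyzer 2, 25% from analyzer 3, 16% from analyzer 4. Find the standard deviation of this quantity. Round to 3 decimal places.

6.552

Per component, 1: μ=12.5, E[X²]=159.14; 2: μ=7.55, E[X²]=66.5433; 3: μ=10.2, E[X²]=208.08; 4: μ=1.5, E[X²]=4.5.
E[X] = 0.22·12.5 + 0.37·7.55 + 0.25·10.2 + 0.16·1.5 = 8.3335.
E[X²] = 0.22·159.14 + 0.37·66.5433 + 0.25·208.08 + 0.16·4.5 = 112.372.
Var(X) = E[X²] − (E[X])² = 112.372 − 69.4472 = 42.9246.
SD(X) = √42.9246 = 6.55169.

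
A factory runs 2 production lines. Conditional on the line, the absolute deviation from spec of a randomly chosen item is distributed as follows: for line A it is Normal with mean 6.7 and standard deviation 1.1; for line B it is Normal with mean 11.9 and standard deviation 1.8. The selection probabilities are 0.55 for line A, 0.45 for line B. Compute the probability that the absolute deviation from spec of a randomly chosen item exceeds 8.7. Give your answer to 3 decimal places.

Conditional on each line, P(X > 8.7): A: 0.0345182; B: 0.96228.
By total probability, P(X > 8.7) = 0.55·0.0345182 + 0.45·0.96228 = 0.452011.

0.452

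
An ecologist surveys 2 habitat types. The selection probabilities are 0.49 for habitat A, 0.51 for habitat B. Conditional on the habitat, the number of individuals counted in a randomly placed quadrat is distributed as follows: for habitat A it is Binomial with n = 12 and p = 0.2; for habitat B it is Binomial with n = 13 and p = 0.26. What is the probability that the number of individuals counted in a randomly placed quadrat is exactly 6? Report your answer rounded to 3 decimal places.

Conditional on each habitat, P(X = 6): A: 0.0155021; B: 0.0644139.
By total probability, P(X = 6) = 0.49·0.0155021 + 0.51·0.0644139 = 0.0404471.

0.040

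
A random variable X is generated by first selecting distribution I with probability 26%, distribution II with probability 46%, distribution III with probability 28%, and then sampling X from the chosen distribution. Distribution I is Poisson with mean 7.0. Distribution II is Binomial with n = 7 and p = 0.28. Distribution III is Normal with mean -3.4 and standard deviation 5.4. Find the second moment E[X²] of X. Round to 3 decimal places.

28.378

For each component E[X²] = Var + (mean)², giving I: 56; II: 5.2528; III: 40.72.
Overall E[X²] = 0.26·56 + 0.46·5.2528 + 0.28·40.72 = 28.3779.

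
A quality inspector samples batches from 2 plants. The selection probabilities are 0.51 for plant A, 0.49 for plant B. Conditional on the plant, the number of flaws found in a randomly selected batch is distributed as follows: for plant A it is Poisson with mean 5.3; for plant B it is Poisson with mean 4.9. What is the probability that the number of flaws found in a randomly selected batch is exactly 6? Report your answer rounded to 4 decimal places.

0.1485

Conditional on each plant, P(X = 6): A: 0.15366; B: 0.143153.
By total probability, P(X = 6) = 0.51·0.15366 + 0.49·0.143153 = 0.148512.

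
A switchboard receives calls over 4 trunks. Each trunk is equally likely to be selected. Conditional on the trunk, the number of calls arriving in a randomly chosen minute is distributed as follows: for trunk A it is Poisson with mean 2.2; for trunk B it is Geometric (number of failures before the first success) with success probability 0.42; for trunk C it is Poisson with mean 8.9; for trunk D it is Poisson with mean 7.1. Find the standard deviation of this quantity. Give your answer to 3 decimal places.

3.937

Per component, A: μ=2.2, E[X²]=7.04; B: μ=1.38095, E[X²]=5.19501; C: μ=8.9, E[X²]=88.11; D: μ=7.1, E[X²]=57.51.
E[X] = 0.25·2.2 + 0.25·1.38095 + 0.25·8.9 + 0.25·7.1 = 4.89524.
E[X²] = 0.25·7.04 + 0.25·5.19501 + 0.25·88.11 + 0.25·57.51 = 39.4638.
Var(X) = E[X²] − (E[X])² = 39.4638 − 23.9634 = 15.5004.
SD(X) = √15.5004 = 3.93705.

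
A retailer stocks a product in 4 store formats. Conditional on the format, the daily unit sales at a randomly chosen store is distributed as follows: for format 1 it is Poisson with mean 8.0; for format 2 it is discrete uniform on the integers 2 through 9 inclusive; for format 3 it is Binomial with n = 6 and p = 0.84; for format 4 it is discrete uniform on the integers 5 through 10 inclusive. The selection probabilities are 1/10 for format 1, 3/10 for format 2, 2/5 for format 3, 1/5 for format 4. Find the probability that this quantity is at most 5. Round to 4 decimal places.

Conditional on each format, P(X ≤ 5): 1: 0.191236; 2: 0.5; 3: 0.648702; 4: 0.166667.
By total probability, P(X ≤ 5) = 0.1·0.191236 + 0.3·0.5 + 0.4·0.648702 + 0.2·0.166667 = 0.461938.

0.4619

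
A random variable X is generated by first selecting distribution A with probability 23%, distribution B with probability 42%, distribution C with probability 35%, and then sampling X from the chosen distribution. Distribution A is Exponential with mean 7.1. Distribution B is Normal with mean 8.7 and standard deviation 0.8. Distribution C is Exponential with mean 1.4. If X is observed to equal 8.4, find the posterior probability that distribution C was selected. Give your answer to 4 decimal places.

Likelihoods f(8.4 | ·): A: 0.0431448; B: 0.464819; C: 0.00177054.
Posterior ∝ prior × likelihood. Numerator for C: 0.35·0.00177054 = 0.000619688.
Normalizing constant: 0.23·0.0431448 + 0.42·0.464819 + 0.35·0.00177054 = 0.205767.
P(C | observation) = 0.000619688 / 0.205767 = 0.0030116.

0.0030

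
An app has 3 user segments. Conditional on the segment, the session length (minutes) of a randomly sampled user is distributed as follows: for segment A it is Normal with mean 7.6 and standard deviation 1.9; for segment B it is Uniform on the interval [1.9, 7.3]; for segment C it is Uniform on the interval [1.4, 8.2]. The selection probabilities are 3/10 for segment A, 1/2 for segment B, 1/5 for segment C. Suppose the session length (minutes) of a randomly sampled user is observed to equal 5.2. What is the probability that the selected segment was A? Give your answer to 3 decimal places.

Likelihoods f(5.2 | ·): A: 0.0945547; B: 0.185185; C: 0.147059.
Posterior ∝ prior × likelihood. Numerator for A: 0.3·0.0945547 = 0.0283664.
Normalizing constant: 0.3·0.0945547 + 0.5·0.185185 + 0.2·0.147059 = 0.150371.
P(A | observation) = 0.0283664 / 0.150371 = 0.188643.

0.189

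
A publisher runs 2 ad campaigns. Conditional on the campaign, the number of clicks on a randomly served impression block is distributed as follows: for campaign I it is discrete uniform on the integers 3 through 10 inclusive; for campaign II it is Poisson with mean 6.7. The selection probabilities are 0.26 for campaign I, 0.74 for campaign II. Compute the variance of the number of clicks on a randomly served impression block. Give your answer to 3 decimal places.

6.331

Per component, I: μ=6.5, E[X²]=47.5; II: μ=6.7, E[X²]=51.59.
E[X] = 0.26·6.5 + 0.74·6.7 = 6.648.
E[X²] = 0.26·47.5 + 0.74·51.59 = 50.5266.
Var(X) = E[X²] − (E[X])² = 50.5266 − 44.1959 = 6.3307.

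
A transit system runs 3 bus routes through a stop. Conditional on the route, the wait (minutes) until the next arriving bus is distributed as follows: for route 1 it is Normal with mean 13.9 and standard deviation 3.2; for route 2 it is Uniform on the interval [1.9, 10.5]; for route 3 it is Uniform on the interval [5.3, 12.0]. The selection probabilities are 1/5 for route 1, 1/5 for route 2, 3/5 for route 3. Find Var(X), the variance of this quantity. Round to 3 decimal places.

Per component, 1: μ=13.9, E[X²]=203.45; 2: μ=6.2, E[X²]=44.6033; 3: μ=8.65, E[X²]=78.5633.
E[X] = 0.2·13.9 + 0.2·6.2 + 0.6·8.65 = 9.21.
E[X²] = 0.2·203.45 + 0.2·44.6033 + 0.6·78.5633 = 96.7487.
Var(X) = E[X²] − (E[X])² = 96.7487 − 84.8241 = 11.9246.

11.925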